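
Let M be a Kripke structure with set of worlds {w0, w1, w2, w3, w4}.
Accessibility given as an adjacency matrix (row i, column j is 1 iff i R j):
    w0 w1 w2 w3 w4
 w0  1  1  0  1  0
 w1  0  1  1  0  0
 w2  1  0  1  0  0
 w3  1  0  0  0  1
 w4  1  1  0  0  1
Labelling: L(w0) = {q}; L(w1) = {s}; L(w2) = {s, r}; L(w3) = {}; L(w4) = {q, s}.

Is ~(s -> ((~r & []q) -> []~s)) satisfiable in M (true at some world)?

No

Let φ = ~(s -> ((~r & []q) -> []~s)). Evaluate φ at each world:
  w0 (successors {w0, w1, w3}): φ is false.
  w1 (successors {w1, w2}): φ is false.
  w2 (successors {w0, w2}): φ is false.
  w3 (successors {w0, w4}): φ is false.
  w4 (successors {w0, w1, w4}): φ is false.
For instance, at w1:
  At w1: s -> ((~r & []q) -> []~s) is true, so ~(s -> ((~r & []q) -> []~s)) is false.
    At w1: s is true, (~r & []q) -> []~s is true, so s -> ((~r & []q) -> []~s) is true.
      At w1: ~r & []q is false, []~s is false, so (~r & []q) -> []~s is true.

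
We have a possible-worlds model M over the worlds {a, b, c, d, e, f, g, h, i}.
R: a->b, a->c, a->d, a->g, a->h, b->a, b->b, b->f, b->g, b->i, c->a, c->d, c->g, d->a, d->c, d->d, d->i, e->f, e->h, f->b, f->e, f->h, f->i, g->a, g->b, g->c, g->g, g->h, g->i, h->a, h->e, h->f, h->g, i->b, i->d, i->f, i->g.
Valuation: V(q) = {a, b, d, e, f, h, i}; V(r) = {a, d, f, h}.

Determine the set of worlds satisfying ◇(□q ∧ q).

Let φ = ◇(□q ∧ q). Evaluate φ at each world:
  a (successors {b, c, d, g, h}): φ is false.
  b (successors {a, b, f, g, i}): φ is true.
  c (successors {a, d, g}): φ is false.
  d (successors {a, c, d, i}): φ is false.
  e (successors {f, h}): φ is true.
  f (successors {b, e, h, i}): φ is true.
  g (successors {a, b, c, g, h, i}): φ is false.
  h (successors {a, e, f, g}): φ is true.
  i (successors {b, d, f, g}): φ is true.
For instance, at f:
  At f: ◇(□q ∧ q) requires □q ∧ q at some successor in {b, e, h, i}.
    □q ∧ q holds at e, so ◇(□q ∧ q) is true at f.
      At e: □q is true, q is true, so □q ∧ q is true.
Satisfying worlds: {b, e, f, h, i}

b, e, f, h, i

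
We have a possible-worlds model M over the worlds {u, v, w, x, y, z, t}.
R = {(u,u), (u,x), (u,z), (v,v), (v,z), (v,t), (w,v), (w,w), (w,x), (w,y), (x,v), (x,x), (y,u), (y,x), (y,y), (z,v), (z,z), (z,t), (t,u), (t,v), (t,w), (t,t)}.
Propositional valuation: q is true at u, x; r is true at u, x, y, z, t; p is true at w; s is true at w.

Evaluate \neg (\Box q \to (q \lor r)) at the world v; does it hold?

No

At v: \Box q \to (q \lor r) is true, so \neg (\Box q \to (q \lor r)) is false.
  At v: \Box q is false, q \lor r is false, so \Box q \to (q \lor r) is true.
    At v: \Box q requires q at every successor {v, z, t}.
      q fails at v, so \Box q is false at v.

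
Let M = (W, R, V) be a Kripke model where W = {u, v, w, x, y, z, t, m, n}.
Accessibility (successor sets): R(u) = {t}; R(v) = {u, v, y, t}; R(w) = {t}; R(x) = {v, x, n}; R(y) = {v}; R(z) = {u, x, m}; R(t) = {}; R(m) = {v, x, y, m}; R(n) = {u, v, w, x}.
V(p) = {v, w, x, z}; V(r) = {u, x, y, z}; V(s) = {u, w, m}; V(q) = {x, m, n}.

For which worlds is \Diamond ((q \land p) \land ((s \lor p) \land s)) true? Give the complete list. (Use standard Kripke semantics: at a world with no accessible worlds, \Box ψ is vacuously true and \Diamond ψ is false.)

Let φ = \Diamond ((q \land p) \land ((s \lor p) \land s)). Evaluate φ at each world:
  u (successors {t}): φ is false.
  v (successors {u, v, y, t}): φ is false.
  w (successors {t}): φ is false.
  x (successors {v, x, n}): φ is false.
  y (successors {v}): φ is false.
  z (successors {u, x, m}): φ is false.
  t (successors ∅): φ is false.
  m (successors {v, x, y, m}): φ is false.
  n (successors {u, v, w, x}): φ is false.
For instance, at u:
  At u: \Diamond ((q \land p) \land ((s \lor p) \land s)) requires (q \land p) \land ((s \lor p) \land s) at some successor in {t}.
    At t: (q \land p) \land ((s \lor p) \land s) is false.
  So \Diamond ((q \land p) \land ((s \lor p) \land s)) is false at u.
Satisfying worlds: none.

none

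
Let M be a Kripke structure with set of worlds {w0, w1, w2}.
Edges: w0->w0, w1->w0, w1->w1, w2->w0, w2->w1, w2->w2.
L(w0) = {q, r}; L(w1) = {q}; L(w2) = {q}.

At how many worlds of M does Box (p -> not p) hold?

3

Recall that Box ψ holds at a world iff ψ holds at every accessible world, and Dia ψ holds iff ψ holds at some accessible world.
Let φ = Box (p -> not p). Evaluate φ at each world:
  w0 (successors {w0}): φ is true.
  w1 (successors {w0, w1}): φ is true.
  w2 (successors {w0, w1, w2}): φ is true.
For instance, at w1:
  At w1: Box (p -> not p) requires p -> not p at every successor {w0, w1}.
    At w0: p -> not p is true.
    At w1: p -> not p is true.
  So Box (p -> not p) is true at w1.
Satisfying worlds: {w0, w1, w2}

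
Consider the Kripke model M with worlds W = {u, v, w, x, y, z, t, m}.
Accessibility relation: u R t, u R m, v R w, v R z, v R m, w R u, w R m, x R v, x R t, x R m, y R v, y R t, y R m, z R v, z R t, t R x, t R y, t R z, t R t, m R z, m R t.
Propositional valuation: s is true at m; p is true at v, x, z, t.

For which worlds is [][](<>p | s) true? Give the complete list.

u, v, w, t, m

Let φ = [][](<>p | s). Evaluate φ at each world:
  u (successors {t, m}): φ is true.
  v (successors {w, z, m}): φ is true.
  w (successors {u, m}): φ is true.
  x (successors {v, t, m}): φ is false.
  y (successors {v, t, m}): φ is false.
  z (successors {v, t}): φ is false.
  t (successors {x, y, z, t}): φ is true.
  m (successors {z, t}): φ is true.
For instance, at m:
  At m: [][](<>p | s) requires [](<>p | s) at every successor {z, t}.
      At z: [](<>p | s) requires <>p | s at every successor {v, t}.
        At v: <>p | s is true.
        At t: <>p | s is true.
      So [](<>p | s) is true at z.
      At t: [](<>p | s) requires <>p | s at every successor {x, y, z, t}.
        At x: <>p | s is true.
        At y: <>p | s is true.
        At z: <>p | s is true.
        At t: <>p | s is true.
      So [](<>p | s) is true at t.
  So [][](<>p | s) is true at m.
Satisfying worlds: {u, v, w, t, m}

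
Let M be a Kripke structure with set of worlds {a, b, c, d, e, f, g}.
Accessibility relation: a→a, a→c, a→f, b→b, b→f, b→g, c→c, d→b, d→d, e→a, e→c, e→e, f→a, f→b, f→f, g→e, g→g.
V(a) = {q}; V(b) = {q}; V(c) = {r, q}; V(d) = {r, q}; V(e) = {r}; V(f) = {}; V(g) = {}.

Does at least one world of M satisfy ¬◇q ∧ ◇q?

Recall that ◇ψ holds at a world iff ψ holds at some accessible world.
Let φ = ¬◇q ∧ ◇q. Evaluate φ at each world:
  a (successors {a, c, f}): φ is false.
  b (successors {b, f, g}): φ is false.
  c (successors {c}): φ is false.
  d (successors {b, d}): φ is false.
  e (successors {a, c, e}): φ is false.
  f (successors {a, b, f}): φ is false.
  g (successors {e, g}): φ is false.
For instance, at c:
  At c: ¬◇q is false, ◇q is true, so ¬◇q ∧ ◇q is false.
    At c: ◇q is true, so ¬◇q is false.
      At c: ◇q requires q at some successor in {c}.
        q holds at c, so ◇q is true at c.
    At c: ◇q requires q at some successor in {c}.
      q holds at c, so ◇q is true at c.

No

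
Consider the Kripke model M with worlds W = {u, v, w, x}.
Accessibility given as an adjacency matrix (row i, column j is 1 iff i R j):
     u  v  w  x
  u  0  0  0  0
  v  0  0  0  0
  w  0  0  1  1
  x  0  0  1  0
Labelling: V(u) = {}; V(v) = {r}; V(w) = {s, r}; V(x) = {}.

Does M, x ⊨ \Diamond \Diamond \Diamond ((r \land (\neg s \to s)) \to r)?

Recall that \Diamond ψ holds at a world iff ψ holds at some accessible world.
At x: \Diamond \Diamond \Diamond ((r \land (\neg s \to s)) \to r) requires \Diamond \Diamond ((r \land (\neg s \to s)) \to r) at some successor in {w}.
  \Diamond \Diamond ((r \land (\neg s \to s)) \to r) holds at w, so \Diamond \Diamond \Diamond ((r \land (\neg s \to s)) \to r) is true at x.
    At w: \Diamond \Diamond ((r \land (\neg s \to s)) \to r) requires \Diamond ((r \land (\neg s \to s)) \to r) at some successor in {w, x}.
      \Diamond ((r \land (\neg s \to s)) \to r) holds at w, so \Diamond \Diamond ((r \land (\neg s \to s)) \to r) is true at w.

Yes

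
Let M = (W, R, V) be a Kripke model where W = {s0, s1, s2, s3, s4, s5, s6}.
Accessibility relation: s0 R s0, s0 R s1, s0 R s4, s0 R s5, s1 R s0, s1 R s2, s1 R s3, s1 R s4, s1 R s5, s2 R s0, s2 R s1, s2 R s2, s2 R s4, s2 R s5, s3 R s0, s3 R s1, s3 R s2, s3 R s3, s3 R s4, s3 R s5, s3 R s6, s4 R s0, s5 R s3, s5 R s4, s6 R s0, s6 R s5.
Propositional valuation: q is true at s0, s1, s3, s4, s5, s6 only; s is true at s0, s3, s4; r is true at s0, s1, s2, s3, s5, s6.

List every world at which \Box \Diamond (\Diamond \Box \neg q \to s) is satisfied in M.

Let φ = \Box \Diamond (\Diamond \Box \neg q \to s). Evaluate φ at each world:
  s0 (successors {s0, s1, s4, s5}): φ is true.
  s1 (successors {s0, s2, s3, s4, s5}): φ is true.
  s2 (successors {s0, s1, s2, s4, s5}): φ is true.
  s3 (successors {s0, s1, s2, s3, s4, s5, s6}): φ is true.
  s4 (successors {s0}): φ is true.
  s5 (successors {s3, s4}): φ is true.
  s6 (successors {s0, s5}): φ is true.
For instance, at s4:
  At s4: \Box \Diamond (\Diamond \Box \neg q \to s) requires \Diamond (\Diamond \Box \neg q \to s) at every successor {s0}.
      At s0: \Diamond (\Diamond \Box \neg q \to s) requires \Diamond \Box \neg q \to s at some successor in {s0, s1, s4, s5}.
        \Diamond \Box \neg q \to s holds at s0, so \Diamond (\Diamond \Box \neg q \to s) is true at s0.
  So \Box \Diamond (\Diamond \Box \neg q \to s) is true at s4.
Satisfying worlds: {s0, s1, s2, s3, s4, s5, s6}

s0, s1, s2, s3, s4, s5, s6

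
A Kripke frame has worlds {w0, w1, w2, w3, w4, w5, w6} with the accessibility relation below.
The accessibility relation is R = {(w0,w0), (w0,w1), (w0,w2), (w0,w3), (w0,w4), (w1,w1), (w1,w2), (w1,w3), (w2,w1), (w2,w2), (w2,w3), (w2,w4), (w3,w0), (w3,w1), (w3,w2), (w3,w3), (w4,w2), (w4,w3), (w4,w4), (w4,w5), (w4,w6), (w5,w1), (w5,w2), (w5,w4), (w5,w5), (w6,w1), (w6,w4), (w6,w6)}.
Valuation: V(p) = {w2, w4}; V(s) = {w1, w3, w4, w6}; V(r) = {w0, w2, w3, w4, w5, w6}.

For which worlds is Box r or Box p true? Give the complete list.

w4

Recall that Box ψ holds at a world iff ψ holds at every accessible world, and Dia ψ holds iff ψ holds at some accessible world.
Let φ = Box r or Box p. Evaluate φ at each world:
  w0 (successors {w0, w1, w2, w3, w4}): φ is false.
  w1 (successors {w1, w2, w3}): φ is false.
  w2 (successors {w1, w2, w3, w4}): φ is false.
  w3 (successors {w0, w1, w2, w3}): φ is false.
  w4 (successors {w2, w3, w4, w5, w6}): φ is true.
  w5 (successors {w1, w2, w4, w5}): φ is false.
  w6 (successors {w1, w4, w6}): φ is false.
For instance, at w2:
  At w2: Box r is false, Box p is false, so Box r or Box p is false.
    At w2: Box r requires r at every successor {w1, w2, w3, w4}.
      r fails at w1, so Box r is false at w2.
    At w2: Box p requires p at every successor {w1, w2, w3, w4}.
      p fails at w1, so Box p is false at w2.
Satisfying worlds: {w4}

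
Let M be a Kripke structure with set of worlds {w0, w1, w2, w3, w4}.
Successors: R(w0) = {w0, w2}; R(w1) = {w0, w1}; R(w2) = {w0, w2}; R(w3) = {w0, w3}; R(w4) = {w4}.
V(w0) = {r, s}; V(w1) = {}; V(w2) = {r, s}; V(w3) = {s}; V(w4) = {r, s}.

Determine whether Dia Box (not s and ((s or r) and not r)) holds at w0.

At w0: Dia Box (not s and ((s or r) and not r)) requires Box (not s and ((s or r) and not r)) at some successor in {w0, w2}.
  At w0: Box (not s and ((s or r) and not r)) is false.
  At w2: Box (not s and ((s or r) and not r)) is false.
So Dia Box (not s and ((s or r) and not r)) is false at w0.

No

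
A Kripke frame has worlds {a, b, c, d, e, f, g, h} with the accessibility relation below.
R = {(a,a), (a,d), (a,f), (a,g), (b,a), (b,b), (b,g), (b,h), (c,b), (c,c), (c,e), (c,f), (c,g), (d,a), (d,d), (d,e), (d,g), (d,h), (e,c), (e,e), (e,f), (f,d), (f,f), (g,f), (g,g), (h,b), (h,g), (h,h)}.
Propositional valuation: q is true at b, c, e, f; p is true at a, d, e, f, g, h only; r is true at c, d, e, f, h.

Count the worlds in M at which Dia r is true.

8

Recall that Dia ψ holds at a world iff ψ holds at some accessible world.
Let φ = Dia r. Evaluate φ at each world:
  a (successors {a, d, f, g}): φ is true.
  b (successors {a, b, g, h}): φ is true.
  c (successors {b, c, e, f, g}): φ is true.
  d (successors {a, d, e, g, h}): φ is true.
  e (successors {c, e, f}): φ is true.
  f (successors {d, f}): φ is true.
  g (successors {f, g}): φ is true.
  h (successors {b, g, h}): φ is true.
For instance, at h:
  At h: Dia r requires r at some successor in {b, g, h}.
    r holds at h, so Dia r is true at h.
Satisfying worlds: {a, b, c, d, e, f, g, h}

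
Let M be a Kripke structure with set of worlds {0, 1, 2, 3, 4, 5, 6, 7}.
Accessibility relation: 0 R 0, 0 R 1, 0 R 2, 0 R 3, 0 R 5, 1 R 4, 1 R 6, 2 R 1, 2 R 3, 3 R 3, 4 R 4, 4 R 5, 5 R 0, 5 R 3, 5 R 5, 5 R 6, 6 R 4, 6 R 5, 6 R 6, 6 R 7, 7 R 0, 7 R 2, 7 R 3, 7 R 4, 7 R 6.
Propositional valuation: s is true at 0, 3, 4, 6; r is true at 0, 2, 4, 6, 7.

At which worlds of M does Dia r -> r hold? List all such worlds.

0, 2, 3, 4, 6, 7

Let φ = Dia r -> r. Evaluate φ at each world:
  0 (successors {0, 1, 2, 3, 5}): φ is true.
  1 (successors {4, 6}): φ is false.
  2 (successors {1, 3}): φ is true.
  3 (successors {3}): φ is true.
  4 (successors {4, 5}): φ is true.
  5 (successors {0, 3, 5, 6}): φ is false.
  6 (successors {4, 5, 6, 7}): φ is true.
  7 (successors {0, 2, 3, 4, 6}): φ is true.
For instance, at 2:
  At 2: Dia r is false, r is true, so Dia r -> r is true.
    At 2: Dia r requires r at some successor in {1, 3}.
      At 1: r is false.
      At 3: r is false.
    So Dia r is false at 2.
Satisfying worlds: {0, 2, 3, 4, 6, 7}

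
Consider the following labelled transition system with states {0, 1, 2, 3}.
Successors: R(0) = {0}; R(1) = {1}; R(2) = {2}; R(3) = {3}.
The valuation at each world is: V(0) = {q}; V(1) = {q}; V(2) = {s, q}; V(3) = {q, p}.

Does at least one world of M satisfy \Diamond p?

Recall that \Diamond ψ holds at a world iff ψ holds at some accessible world.
Let φ = \Diamond p. Evaluate φ at each world:
  0 (successors {0}): φ is false.
  1 (successors {1}): φ is false.
  2 (successors {2}): φ is false.
  3 (successors {3}): φ is true.
Detail at 3 (witness):
  At 3: \Diamond p requires p at some successor in {3}.
    p holds at 3, so \Diamond p is true at 3.

Yes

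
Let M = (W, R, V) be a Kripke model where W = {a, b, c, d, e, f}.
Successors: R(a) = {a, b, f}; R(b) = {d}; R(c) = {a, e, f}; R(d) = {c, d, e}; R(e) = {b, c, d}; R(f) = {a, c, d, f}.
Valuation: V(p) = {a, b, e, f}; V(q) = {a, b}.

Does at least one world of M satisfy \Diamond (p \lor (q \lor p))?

Let φ = \Diamond (p \lor (q \lor p)). Evaluate φ at each world:
  a (successors {a, b, f}): φ is true.
  b (successors {d}): φ is false.
  c (successors {a, e, f}): φ is true.
  d (successors {c, d, e}): φ is true.
  e (successors {b, c, d}): φ is true.
  f (successors {a, c, d, f}): φ is true.
Detail at a (witness):
  At a: \Diamond (p \lor (q \lor p)) requires p \lor (q \lor p) at some successor in {a, b, f}.
    p \lor (q \lor p) holds at a, so \Diamond (p \lor (q \lor p)) is true at a.

Yes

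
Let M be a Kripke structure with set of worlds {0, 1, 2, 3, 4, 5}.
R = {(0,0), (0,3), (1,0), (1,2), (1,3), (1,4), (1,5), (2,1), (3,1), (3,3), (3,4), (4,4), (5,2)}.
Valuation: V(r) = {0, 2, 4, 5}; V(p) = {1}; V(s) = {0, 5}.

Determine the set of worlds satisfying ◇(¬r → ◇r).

Let φ = ◇(¬r → ◇r). Evaluate φ at each world:
  0 (successors {0, 3}): φ is true.
  1 (successors {0, 2, 3, 4, 5}): φ is true.
  2 (successors {1}): φ is true.
  3 (successors {1, 3, 4}): φ is true.
  4 (successors {4}): φ is true.
  5 (successors {2}): φ is true.
For instance, at 4:
  At 4: ◇(¬r → ◇r) requires ¬r → ◇r at some successor in {4}.
    ¬r → ◇r holds at 4, so ◇(¬r → ◇r) is true at 4.
      At 4: ¬r is false, ◇r is true, so ¬r → ◇r is true.
Satisfying worlds: {0, 1, 2, 3, 4, 5}

0, 1, 2, 3, 4, 5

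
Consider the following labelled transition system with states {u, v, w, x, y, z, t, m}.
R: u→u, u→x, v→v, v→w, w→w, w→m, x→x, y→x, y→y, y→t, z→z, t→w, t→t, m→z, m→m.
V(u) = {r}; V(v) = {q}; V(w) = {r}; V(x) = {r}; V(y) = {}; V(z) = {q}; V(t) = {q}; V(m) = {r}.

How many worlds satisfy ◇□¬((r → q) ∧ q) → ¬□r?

Let φ = ◇□¬((r → q) ∧ q) → ¬□r. Evaluate φ at each world:
  u (successors {u, x}): φ is false.
  v (successors {v, w}): φ is true.
  w (successors {w, m}): φ is false.
  x (successors {x}): φ is false.
  y (successors {x, y, t}): φ is true.
  z (successors {z}): φ is true.
  t (successors {w, t}): φ is true.
  m (successors {z, m}): φ is true.
For instance, at m:
  At m: ◇□¬((r → q) ∧ q) is false, ¬□r is true, so ◇□¬((r → q) ∧ q) → ¬□r is true.
    At m: ◇□¬((r → q) ∧ q) requires □¬((r → q) ∧ q) at some successor in {z, m}.
      At z: □¬((r → q) ∧ q) is false.
      At m: □¬((r → q) ∧ q) is false.
    So ◇□¬((r → q) ∧ q) is false at m.
    At m: □r is false, so ¬□r is true.
      At m: □r requires r at every successor {z, m}.
        r fails at z, so □r is false at m.
Satisfying worlds: {v, y, z, t, m}

5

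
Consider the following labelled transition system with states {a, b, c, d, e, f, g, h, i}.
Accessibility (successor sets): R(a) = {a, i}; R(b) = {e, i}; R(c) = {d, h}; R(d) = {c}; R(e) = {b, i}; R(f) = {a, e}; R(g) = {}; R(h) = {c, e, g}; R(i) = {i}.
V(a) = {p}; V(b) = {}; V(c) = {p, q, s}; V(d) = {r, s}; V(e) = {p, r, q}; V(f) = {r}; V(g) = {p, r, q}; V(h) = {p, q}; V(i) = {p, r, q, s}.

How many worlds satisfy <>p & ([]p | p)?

8

Recall that []ψ holds at a world iff ψ holds at every accessible world, and <>ψ holds iff ψ holds at some accessible world.
Let φ = <>p & ([]p | p). Evaluate φ at each world:
  a (successors {a, i}): φ is true.
  b (successors {e, i}): φ is true.
  c (successors {d, h}): φ is true.
  d (successors {c}): φ is true.
  e (successors {b, i}): φ is true.
  f (successors {a, e}): φ is true.
  g (successors ∅): φ is false.
  h (successors {c, e, g}): φ is true.
  i (successors {i}): φ is true.
For instance, at b:
  At b: <>p is true, []p | p is true, so <>p & ([]p | p) is true.
    At b: <>p requires p at some successor in {e, i}.
      p holds at e, so <>p is true at b.
    At b: []p is true, p is false, so []p | p is true.
      At b: []p requires p at every successor {e, i}.
        At e: p is true.
        At i: p is true.
      So []p is true at b.
Satisfying worlds: {a, b, c, d, e, f, h, i}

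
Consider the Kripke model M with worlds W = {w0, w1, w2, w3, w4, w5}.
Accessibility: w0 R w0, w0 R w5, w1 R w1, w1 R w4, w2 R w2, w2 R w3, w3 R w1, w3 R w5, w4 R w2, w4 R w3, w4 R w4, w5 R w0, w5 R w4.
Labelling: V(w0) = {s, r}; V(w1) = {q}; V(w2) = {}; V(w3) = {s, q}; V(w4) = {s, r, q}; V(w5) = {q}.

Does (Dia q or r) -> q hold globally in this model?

No

Let φ = (Dia q or r) -> q. Evaluate φ at each world:
  w0 (successors {w0, w5}): φ is false.
  w1 (successors {w1, w4}): φ is true.
  w2 (successors {w2, w3}): φ is false.
  w3 (successors {w1, w5}): φ is true.
  w4 (successors {w2, w3, w4}): φ is true.
  w5 (successors {w0, w4}): φ is true.
Detail at w0 (counterexample):
  At w0: Dia q or r is true, q is false, so (Dia q or r) -> q is false.
    At w0: Dia q is true, r is true, so Dia q or r is true.
      At w0: Dia q requires q at some successor in {w0, w5}.
        q holds at w5, so Dia q is true at w0.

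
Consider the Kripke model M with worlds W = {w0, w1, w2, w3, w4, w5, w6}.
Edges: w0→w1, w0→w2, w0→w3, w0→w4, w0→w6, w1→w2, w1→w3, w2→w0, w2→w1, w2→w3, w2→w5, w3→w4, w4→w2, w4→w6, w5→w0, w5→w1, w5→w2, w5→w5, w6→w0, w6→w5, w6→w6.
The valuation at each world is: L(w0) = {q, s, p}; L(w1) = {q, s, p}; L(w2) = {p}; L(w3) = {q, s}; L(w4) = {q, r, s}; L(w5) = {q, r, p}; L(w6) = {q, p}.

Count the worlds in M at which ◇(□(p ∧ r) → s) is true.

Recall that □ψ holds at a world iff ψ holds at every accessible world, and ◇ψ holds iff ψ holds at some accessible world.
Let φ = ◇(□(p ∧ r) → s). Evaluate φ at each world:
  w0 (successors {w1, w2, w3, w4, w6}): φ is true.
  w1 (successors {w2, w3}): φ is true.
  w2 (successors {w0, w1, w3, w5}): φ is true.
  w3 (successors {w4}): φ is true.
  w4 (successors {w2, w6}): φ is true.
  w5 (successors {w0, w1, w2, w5}): φ is true.
  w6 (successors {w0, w5, w6}): φ is true.
For instance, at w2:
  At w2: ◇(□(p ∧ r) → s) requires □(p ∧ r) → s at some successor in {w0, w1, w3, w5}.
    □(p ∧ r) → s holds at w0, so ◇(□(p ∧ r) → s) is true at w2.
      At w0: □(p ∧ r) is false, s is true, so □(p ∧ r) → s is true.
Satisfying worlds: {w0, w1, w2, w3, w4, w5, w6}

7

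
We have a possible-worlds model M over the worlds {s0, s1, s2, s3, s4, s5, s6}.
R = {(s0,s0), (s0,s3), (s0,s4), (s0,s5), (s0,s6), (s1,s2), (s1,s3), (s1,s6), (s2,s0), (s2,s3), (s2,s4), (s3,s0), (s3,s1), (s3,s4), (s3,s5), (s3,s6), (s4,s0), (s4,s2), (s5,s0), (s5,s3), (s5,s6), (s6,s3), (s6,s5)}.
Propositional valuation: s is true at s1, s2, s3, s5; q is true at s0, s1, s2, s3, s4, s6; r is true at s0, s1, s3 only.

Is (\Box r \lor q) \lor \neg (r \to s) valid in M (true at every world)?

No

Let φ = (\Box r \lor q) \lor \neg (r \to s). Evaluate φ at each world:
  s0 (successors {s0, s3, s4, s5, s6}): φ is true.
  s1 (successors {s2, s3, s6}): φ is true.
  s2 (successors {s0, s3, s4}): φ is true.
  s3 (successors {s0, s1, s4, s5, s6}): φ is true.
  s4 (successors {s0, s2}): φ is true.
  s5 (successors {s0, s3, s6}): φ is false.
  s6 (successors {s3, s5}): φ is true.
Detail at s5 (counterexample):
  At s5: \Box r \lor q is false, \neg (r \to s) is false, so (\Box r \lor q) \lor \neg (r \to s) is false.
    At s5: \Box r is false, q is false, so \Box r \lor q is false.
      At s5: \Box r requires r at every successor {s0, s3, s6}.
        r fails at s6, so \Box r is false at s5.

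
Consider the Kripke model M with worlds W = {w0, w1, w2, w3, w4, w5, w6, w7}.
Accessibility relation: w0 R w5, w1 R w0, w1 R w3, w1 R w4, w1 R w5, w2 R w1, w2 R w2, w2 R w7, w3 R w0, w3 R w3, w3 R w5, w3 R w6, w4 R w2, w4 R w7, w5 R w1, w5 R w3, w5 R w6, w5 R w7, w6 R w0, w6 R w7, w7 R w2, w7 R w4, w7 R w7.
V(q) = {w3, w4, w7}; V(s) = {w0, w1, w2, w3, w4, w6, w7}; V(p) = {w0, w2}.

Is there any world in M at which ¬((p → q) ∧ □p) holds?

Yes

Recall that □ψ holds at a world iff ψ holds at every accessible world, and ◇ψ holds iff ψ holds at some accessible world.
Let φ = ¬((p → q) ∧ □p). Evaluate φ at each world:
  w0 (successors {w5}): φ is true.
  w1 (successors {w0, w3, w4, w5}): φ is true.
  w2 (successors {w1, w2, w7}): φ is true.
  w3 (successors {w0, w3, w5, w6}): φ is true.
  w4 (successors {w2, w7}): φ is true.
  w5 (successors {w1, w3, w6, w7}): φ is true.
  w6 (successors {w0, w7}): φ is true.
  w7 (successors {w2, w4, w7}): φ is true.
Detail at w0 (witness):
  At w0: (p → q) ∧ □p is false, so ¬((p → q) ∧ □p) is true.
    At w0: p → q is false, □p is false, so (p → q) ∧ □p is false.
      At w0: □p requires p at every successor {w5}.
        p fails at w5, so □p is false at w0.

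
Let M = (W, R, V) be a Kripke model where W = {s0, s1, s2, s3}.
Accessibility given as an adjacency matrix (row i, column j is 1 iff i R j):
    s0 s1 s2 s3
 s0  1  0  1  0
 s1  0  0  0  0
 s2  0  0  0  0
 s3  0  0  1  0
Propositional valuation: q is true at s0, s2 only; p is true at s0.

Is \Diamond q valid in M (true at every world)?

Let φ = \Diamond q. Evaluate φ at each world:
  s0 (successors {s0, s2}): φ is true.
  s1 (successors ∅): φ is false.
  s2 (successors ∅): φ is false.
  s3 (successors {s2}): φ is true.
Detail at s1 (counterexample):
  At s1: no accessible worlds, so \Diamond q is false.

No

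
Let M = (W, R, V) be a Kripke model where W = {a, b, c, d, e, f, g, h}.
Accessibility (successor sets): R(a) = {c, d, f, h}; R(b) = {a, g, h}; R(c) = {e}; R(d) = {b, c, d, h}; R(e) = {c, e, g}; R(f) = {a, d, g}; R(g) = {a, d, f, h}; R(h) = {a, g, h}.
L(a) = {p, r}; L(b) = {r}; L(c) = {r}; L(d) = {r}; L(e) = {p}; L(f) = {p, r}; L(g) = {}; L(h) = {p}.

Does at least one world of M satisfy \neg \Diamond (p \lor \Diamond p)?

Let φ = \neg \Diamond (p \lor \Diamond p). Evaluate φ at each world:
  a (successors {c, d, f, h}): φ is false.
  b (successors {a, g, h}): φ is false.
  c (successors {e}): φ is false.
  d (successors {b, c, d, h}): φ is false.
  e (successors {c, e, g}): φ is false.
  f (successors {a, d, g}): φ is false.
  g (successors {a, d, f, h}): φ is false.
  h (successors {a, g, h}): φ is false.
For instance, at b:
  At b: \Diamond (p \lor \Diamond p) is true, so \neg \Diamond (p \lor \Diamond p) is false.
    At b: \Diamond (p \lor \Diamond p) requires p \lor \Diamond p at some successor in {a, g, h}.
      p \lor \Diamond p holds at a, so \Diamond (p \lor \Diamond p) is true at b.

No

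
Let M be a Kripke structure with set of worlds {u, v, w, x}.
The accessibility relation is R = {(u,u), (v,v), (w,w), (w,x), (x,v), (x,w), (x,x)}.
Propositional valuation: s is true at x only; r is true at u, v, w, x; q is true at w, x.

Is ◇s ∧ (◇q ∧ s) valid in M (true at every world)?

No

Let φ = ◇s ∧ (◇q ∧ s). Evaluate φ at each world:
  u (successors {u}): φ is false.
  v (successors {v}): φ is false.
  w (successors {w, x}): φ is false.
  x (successors {v, w, x}): φ is true.
Detail at u (counterexample):
  At u: ◇s is false, ◇q ∧ s is false, so ◇s ∧ (◇q ∧ s) is false.
    At u: ◇s requires s at some successor in {u}.
      At u: s is false.
    So ◇s is false at u.
    At u: ◇q is false, s is false, so ◇q ∧ s is false.
      At u: ◇q requires q at some successor in {u}.
        At u: q is false.
      So ◇q is false at u.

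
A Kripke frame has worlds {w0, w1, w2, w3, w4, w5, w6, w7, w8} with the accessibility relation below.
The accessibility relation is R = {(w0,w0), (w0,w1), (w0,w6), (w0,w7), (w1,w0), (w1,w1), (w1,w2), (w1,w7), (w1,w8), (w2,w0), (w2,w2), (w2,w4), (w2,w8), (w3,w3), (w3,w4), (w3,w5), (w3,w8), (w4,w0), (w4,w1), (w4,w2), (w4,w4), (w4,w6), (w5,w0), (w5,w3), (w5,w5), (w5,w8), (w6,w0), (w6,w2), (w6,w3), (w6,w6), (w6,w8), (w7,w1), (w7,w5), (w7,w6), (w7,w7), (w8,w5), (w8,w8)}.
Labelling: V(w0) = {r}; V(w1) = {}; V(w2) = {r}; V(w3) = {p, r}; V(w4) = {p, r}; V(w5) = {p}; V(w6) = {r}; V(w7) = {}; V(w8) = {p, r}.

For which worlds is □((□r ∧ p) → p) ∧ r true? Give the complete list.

w0, w2, w3, w4, w6, w8

Recall that □ψ holds at a world iff ψ holds at every accessible world, and ◇ψ holds iff ψ holds at some accessible world.
Let φ = □((□r ∧ p) → p) ∧ r. Evaluate φ at each world:
  w0 (successors {w0, w1, w6, w7}): φ is true.
  w1 (successors {w0, w1, w2, w7, w8}): φ is false.
  w2 (successors {w0, w2, w4, w8}): φ is true.
  w3 (successors {w3, w4, w5, w8}): φ is true.
  w4 (successors {w0, w1, w2, w4, w6}): φ is true.
  w5 (successors {w0, w3, w5, w8}): φ is false.
  w6 (successors {w0, w2, w3, w6, w8}): φ is true.
  w7 (successors {w1, w5, w6, w7}): φ is false.
  w8 (successors {w5, w8}): φ is true.
For instance, at w4:
  At w4: □((□r ∧ p) → p) is true, r is true, so □((□r ∧ p) → p) ∧ r is true.
    At w4: □((□r ∧ p) → p) requires (□r ∧ p) → p at every successor {w0, w1, w2, w4, w6}.
      At w0: (□r ∧ p) → p is true.
      At w1: (□r ∧ p) → p is true.
      At w2: (□r ∧ p) → p is true.
      At w4: (□r ∧ p) → p is true.
      At w6: (□r ∧ p) → p is true.
    So □((□r ∧ p) → p) is true at w4.
Satisfying worlds: {w0, w2, w3, w4, w6, w8}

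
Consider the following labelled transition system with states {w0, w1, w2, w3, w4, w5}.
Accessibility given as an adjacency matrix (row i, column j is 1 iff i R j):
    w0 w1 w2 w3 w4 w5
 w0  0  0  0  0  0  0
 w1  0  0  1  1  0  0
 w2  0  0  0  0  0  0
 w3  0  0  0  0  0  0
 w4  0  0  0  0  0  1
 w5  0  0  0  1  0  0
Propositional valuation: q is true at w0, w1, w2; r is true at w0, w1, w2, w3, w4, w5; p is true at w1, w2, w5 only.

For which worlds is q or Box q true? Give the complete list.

Recall that Box ψ holds at a world iff ψ holds at every accessible world, and Dia ψ holds iff ψ holds at some accessible world.
Let φ = q or Box q. Evaluate φ at each world:
  w0 (successors ∅): φ is true.
  w1 (successors {w2, w3}): φ is true.
  w2 (successors ∅): φ is true.
  w3 (successors ∅): φ is true.
  w4 (successors {w5}): φ is false.
  w5 (successors {w3}): φ is false.
For instance, at w4:
  At w4: q is false, Box q is false, so q or Box q is false.
    At w4: Box q requires q at every successor {w5}.
      q fails at w5, so Box q is false at w4.
Satisfying worlds: {w0, w1, w2, w3}

w0, w1, w2, w3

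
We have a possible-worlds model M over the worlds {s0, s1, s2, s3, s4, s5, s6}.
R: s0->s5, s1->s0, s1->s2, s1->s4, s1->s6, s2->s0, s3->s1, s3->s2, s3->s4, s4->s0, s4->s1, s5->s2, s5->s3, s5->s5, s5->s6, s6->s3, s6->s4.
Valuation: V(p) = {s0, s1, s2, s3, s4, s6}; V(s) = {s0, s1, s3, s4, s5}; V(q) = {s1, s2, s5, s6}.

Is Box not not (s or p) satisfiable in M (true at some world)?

Yes

Let φ = Box not not (s or p). Evaluate φ at each world:
  s0 (successors {s5}): φ is true.
  s1 (successors {s0, s2, s4, s6}): φ is true.
  s2 (successors {s0}): φ is true.
  s3 (successors {s1, s2, s4}): φ is true.
  s4 (successors {s0, s1}): φ is true.
  s5 (successors {s2, s3, s5, s6}): φ is true.
  s6 (successors {s3, s4}): φ is true.
Detail at s0 (witness):
  At s0: Box not not (s or p) requires not not (s or p) at every successor {s5}.
    At s5: not not (s or p) is true.
  So Box not not (s or p) is true at s0.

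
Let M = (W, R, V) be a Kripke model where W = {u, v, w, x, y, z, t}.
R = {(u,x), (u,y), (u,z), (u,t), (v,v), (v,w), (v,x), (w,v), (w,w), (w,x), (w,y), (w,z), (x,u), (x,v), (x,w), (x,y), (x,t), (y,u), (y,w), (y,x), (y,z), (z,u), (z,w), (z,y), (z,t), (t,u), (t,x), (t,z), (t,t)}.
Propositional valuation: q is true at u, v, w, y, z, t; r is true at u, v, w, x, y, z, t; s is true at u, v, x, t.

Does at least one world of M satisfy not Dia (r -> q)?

No

Let φ = not Dia (r -> q). Evaluate φ at each world:
  u (successors {x, y, z, t}): φ is false.
  v (successors {v, w, x}): φ is false.
  w (successors {v, w, x, y, z}): φ is false.
  x (successors {u, v, w, y, t}): φ is false.
  y (successors {u, w, x, z}): φ is false.
  z (successors {u, w, y, t}): φ is false.
  t (successors {u, x, z, t}): φ is false.
For instance, at u:
  At u: Dia (r -> q) is true, so not Dia (r -> q) is false.
    At u: Dia (r -> q) requires r -> q at some successor in {x, y, z, t}.
      r -> q holds at y, so Dia (r -> q) is true at u.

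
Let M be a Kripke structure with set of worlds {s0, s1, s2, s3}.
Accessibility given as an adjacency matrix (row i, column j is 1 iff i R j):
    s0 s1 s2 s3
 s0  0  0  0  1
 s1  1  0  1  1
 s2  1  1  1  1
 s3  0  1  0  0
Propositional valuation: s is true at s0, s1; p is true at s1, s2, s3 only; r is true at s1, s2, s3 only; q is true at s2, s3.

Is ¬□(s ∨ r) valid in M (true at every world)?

Recall that □ψ holds at a world iff ψ holds at every accessible world, and ◇ψ holds iff ψ holds at some accessible world.
Let φ = ¬□(s ∨ r). Evaluate φ at each world:
  s0 (successors {s3}): φ is false.
  s1 (successors {s0, s2, s3}): φ is false.
  s2 (successors {s0, s1, s2, s3}): φ is false.
  s3 (successors {s1}): φ is false.
Detail at s0 (counterexample):
  At s0: □(s ∨ r) is true, so ¬□(s ∨ r) is false.
    At s0: □(s ∨ r) requires s ∨ r at every successor {s3}.
      At s3: s ∨ r is true.
    So □(s ∨ r) is true at s0.

No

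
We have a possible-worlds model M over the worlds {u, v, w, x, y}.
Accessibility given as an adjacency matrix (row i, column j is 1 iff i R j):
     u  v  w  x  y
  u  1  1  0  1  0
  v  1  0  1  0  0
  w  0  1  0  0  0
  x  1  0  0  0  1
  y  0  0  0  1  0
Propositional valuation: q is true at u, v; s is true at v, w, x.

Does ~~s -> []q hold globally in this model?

Let φ = ~~s -> []q. Evaluate φ at each world:
  u (successors {u, v, x}): φ is true.
  v (successors {u, w}): φ is false.
  w (successors {v}): φ is true.
  x (successors {u, y}): φ is false.
  y (successors {x}): φ is true.
Detail at v (counterexample):
  At v: ~~s is true, []q is false, so ~~s -> []q is false.
    At v: []q requires q at every successor {u, w}.
      q fails at w, so []q is false at v.

No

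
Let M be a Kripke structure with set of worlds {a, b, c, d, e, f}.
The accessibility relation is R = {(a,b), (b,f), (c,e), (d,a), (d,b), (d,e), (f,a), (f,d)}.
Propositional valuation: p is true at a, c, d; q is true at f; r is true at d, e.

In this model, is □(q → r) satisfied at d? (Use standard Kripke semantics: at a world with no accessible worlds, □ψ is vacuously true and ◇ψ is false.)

Yes

At d: □(q → r) requires q → r at every successor {a, b, e}.
  At a: q → r is true.
  At b: q → r is true.
  At e: q → r is true.
So □(q → r) is true at d.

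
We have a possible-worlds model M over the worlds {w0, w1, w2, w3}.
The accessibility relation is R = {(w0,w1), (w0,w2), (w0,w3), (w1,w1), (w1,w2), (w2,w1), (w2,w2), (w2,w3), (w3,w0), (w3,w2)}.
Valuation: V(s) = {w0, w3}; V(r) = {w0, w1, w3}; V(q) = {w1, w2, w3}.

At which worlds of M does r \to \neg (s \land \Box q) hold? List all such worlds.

Recall that \Box ψ holds at a world iff ψ holds at every accessible world, and \Diamond ψ holds iff ψ holds at some accessible world.
Let φ = r \to \neg (s \land \Box q). Evaluate φ at each world:
  w0 (successors {w1, w2, w3}): φ is false.
  w1 (successors {w1, w2}): φ is true.
  w2 (successors {w1, w2, w3}): φ is true.
  w3 (successors {w0, w2}): φ is true.
For instance, at w0:
  At w0: r is true, \neg (s \land \Box q) is false, so r \to \neg (s \land \Box q) is false.
    At w0: s \land \Box q is true, so \neg (s \land \Box q) is false.
      At w0: s is true, \Box q is true, so s \land \Box q is true.
Satisfying worlds: {w1, w2, w3}

w1, w2, w3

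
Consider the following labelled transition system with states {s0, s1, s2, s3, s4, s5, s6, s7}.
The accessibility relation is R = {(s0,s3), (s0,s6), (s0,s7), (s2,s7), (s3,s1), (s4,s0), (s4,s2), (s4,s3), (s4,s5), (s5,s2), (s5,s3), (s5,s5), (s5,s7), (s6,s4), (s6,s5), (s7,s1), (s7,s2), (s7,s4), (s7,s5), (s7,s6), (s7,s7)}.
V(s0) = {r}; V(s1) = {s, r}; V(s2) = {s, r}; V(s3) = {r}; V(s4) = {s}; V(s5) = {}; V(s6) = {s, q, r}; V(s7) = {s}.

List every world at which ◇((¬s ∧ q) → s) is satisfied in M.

Recall that ◇ψ holds at a world iff ψ holds at some accessible world.
Let φ = ◇((¬s ∧ q) → s). Evaluate φ at each world:
  s0 (successors {s3, s6, s7}): φ is true.
  s1 (successors ∅): φ is false.
  s2 (successors {s7}): φ is true.
  s3 (successors {s1}): φ is true.
  s4 (successors {s0, s2, s3, s5}): φ is true.
  s5 (successors {s2, s3, s5, s7}): φ is true.
  s6 (successors {s4, s5}): φ is true.
  s7 (successors {s1, s2, s4, s5, s6, s7}): φ is true.
For instance, at s6:
  At s6: ◇((¬s ∧ q) → s) requires (¬s ∧ q) → s at some successor in {s4, s5}.
    (¬s ∧ q) → s holds at s4, so ◇((¬s ∧ q) → s) is true at s6.
Satisfying worlds: {s0, s2, s3, s4, s5, s6, s7}

s0, s2, s3, s4, s5, s6, s7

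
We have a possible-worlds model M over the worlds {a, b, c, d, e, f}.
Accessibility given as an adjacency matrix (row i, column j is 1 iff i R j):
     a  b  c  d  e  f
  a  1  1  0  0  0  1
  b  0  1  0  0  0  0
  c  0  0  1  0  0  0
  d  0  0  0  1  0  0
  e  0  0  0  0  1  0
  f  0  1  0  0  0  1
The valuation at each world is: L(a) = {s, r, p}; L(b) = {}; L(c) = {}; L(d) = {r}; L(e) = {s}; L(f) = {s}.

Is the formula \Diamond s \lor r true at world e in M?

Recall that \Diamond ψ holds at a world iff ψ holds at some accessible world.
At e: \Diamond s is true, r is false, so \Diamond s \lor r is true.
  At e: \Diamond s requires s at some successor in {e}.
    s holds at e, so \Diamond s is true at e.

Yes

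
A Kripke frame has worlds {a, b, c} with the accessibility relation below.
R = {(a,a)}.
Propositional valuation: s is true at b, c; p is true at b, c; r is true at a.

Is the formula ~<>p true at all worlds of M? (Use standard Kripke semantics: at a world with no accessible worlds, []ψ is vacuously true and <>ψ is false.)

Yes

Let φ = ~<>p. Evaluate φ at each world:
  a (successors {a}): φ is true.
  b (successors ∅): φ is true.
  c (successors ∅): φ is true.
For instance, at a:
  At a: <>p is false, so ~<>p is true.
    At a: <>p requires p at some successor in {a}.
      At a: p is false.
    So <>p is false at a.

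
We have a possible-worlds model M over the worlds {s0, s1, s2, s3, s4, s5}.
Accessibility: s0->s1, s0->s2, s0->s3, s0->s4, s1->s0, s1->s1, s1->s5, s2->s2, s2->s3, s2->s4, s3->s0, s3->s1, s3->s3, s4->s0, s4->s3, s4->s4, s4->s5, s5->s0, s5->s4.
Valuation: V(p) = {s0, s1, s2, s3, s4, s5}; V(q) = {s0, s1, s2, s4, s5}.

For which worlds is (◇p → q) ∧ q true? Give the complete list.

s0, s1, s2, s4, s5

Let φ = (◇p → q) ∧ q. Evaluate φ at each world:
  s0 (successors {s1, s2, s3, s4}): φ is true.
  s1 (successors {s0, s1, s5}): φ is true.
  s2 (successors {s2, s3, s4}): φ is true.
  s3 (successors {s0, s1, s3}): φ is false.
  s4 (successors {s0, s3, s4, s5}): φ is true.
  s5 (successors {s0, s4}): φ is true.
For instance, at s5:
  At s5: ◇p → q is true, q is true, so (◇p → q) ∧ q is true.
    At s5: ◇p is true, q is true, so ◇p → q is true.
      At s5: ◇p requires p at some successor in {s0, s4}.
        p holds at s0, so ◇p is true at s5.
Satisfying worlds: {s0, s1, s2, s4, s5}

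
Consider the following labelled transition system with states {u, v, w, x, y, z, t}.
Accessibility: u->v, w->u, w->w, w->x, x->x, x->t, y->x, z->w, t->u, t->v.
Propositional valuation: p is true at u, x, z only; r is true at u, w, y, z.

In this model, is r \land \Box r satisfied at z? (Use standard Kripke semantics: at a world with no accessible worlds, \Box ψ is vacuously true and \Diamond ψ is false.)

At z: r is true, \Box r is true, so r \land \Box r is true.
  At z: \Box r requires r at every successor {w}.
    At w: r is true.
  So \Box r is true at z.

Yes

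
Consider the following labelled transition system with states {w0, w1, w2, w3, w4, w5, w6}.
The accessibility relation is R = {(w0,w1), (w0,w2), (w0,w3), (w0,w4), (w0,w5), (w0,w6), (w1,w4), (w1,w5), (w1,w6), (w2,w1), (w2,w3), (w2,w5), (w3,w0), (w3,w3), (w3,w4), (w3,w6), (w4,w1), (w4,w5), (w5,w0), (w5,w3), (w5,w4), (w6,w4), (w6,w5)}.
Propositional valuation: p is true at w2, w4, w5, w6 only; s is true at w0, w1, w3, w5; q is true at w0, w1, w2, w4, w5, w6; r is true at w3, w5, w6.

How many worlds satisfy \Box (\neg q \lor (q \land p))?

Let φ = \Box (\neg q \lor (q \land p)). Evaluate φ at each world:
  w0 (successors {w1, w2, w3, w4, w5, w6}): φ is false.
  w1 (successors {w4, w5, w6}): φ is true.
  w2 (successors {w1, w3, w5}): φ is false.
  w3 (successors {w0, w3, w4, w6}): φ is false.
  w4 (successors {w1, w5}): φ is false.
  w5 (successors {w0, w3, w4}): φ is false.
  w6 (successors {w4, w5}): φ is true.
For instance, at w3:
  At w3: \Box (\neg q \lor (q \land p)) requires \neg q \lor (q \land p) at every successor {w0, w3, w4, w6}.
    \neg q \lor (q \land p) fails at w0, so \Box (\neg q \lor (q \land p)) is false at w3.
Satisfying worlds: {w1, w6}

2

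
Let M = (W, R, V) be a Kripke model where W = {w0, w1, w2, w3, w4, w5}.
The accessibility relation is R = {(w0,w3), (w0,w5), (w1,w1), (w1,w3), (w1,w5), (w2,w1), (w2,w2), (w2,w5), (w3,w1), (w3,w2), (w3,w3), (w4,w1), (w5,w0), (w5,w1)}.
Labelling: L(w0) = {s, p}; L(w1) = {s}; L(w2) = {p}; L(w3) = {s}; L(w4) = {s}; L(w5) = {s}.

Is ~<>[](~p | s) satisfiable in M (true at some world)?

Let φ = ~<>[](~p | s). Evaluate φ at each world:
  w0 (successors {w3, w5}): φ is false.
  w1 (successors {w1, w3, w5}): φ is false.
  w2 (successors {w1, w2, w5}): φ is false.
  w3 (successors {w1, w2, w3}): φ is false.
  w4 (successors {w1}): φ is false.
  w5 (successors {w0, w1}): φ is false.
For instance, at w0:
  At w0: <>[](~p | s) is true, so ~<>[](~p | s) is false.
    At w0: <>[](~p | s) requires [](~p | s) at some successor in {w3, w5}.
      [](~p | s) holds at w5, so <>[](~p | s) is true at w0.

No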